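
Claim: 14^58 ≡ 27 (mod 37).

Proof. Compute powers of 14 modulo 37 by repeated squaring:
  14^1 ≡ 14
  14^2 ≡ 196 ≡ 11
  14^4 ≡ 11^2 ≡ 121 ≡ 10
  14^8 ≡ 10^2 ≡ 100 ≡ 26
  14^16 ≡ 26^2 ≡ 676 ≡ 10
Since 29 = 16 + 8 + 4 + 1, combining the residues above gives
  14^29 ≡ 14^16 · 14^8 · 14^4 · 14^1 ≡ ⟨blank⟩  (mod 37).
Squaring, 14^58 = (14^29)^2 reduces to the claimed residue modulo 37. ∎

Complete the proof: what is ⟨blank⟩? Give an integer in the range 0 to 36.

Multiply the listed residues: 10 · 26 · 10 · 14 = 260 → 2600 → 36400.
Reducing modulo 37: 36400 = 983·37 + 29, so 14^29 ≡ 29.

29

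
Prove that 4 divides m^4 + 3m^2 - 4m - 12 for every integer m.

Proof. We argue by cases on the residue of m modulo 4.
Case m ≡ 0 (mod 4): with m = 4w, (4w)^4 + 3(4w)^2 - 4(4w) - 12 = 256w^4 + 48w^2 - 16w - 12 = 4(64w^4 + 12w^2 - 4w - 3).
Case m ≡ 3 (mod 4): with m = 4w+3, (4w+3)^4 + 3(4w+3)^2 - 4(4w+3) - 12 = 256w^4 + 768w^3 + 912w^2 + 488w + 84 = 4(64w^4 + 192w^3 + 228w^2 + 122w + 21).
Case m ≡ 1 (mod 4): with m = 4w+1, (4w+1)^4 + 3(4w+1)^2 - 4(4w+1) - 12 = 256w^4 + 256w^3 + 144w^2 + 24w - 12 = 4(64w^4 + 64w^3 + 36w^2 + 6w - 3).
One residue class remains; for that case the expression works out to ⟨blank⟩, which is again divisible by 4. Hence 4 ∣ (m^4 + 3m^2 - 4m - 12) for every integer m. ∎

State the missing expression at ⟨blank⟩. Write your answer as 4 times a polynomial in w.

4(64w^4 + 128w^3 + 108w^2 + 40w + 2)

The residues treated are {0, 3, 1}, so the missing case is m ≡ 2 (mod 4); write m = 4w+2.
Then (4w+2)^4 + 3(4w+2)^2 - 4(4w+2) - 12 = 256w^4 + 512w^3 + 432w^2 + 160w + 8 = 4(64w^4 + 128w^3 + 108w^2 + 40w + 2).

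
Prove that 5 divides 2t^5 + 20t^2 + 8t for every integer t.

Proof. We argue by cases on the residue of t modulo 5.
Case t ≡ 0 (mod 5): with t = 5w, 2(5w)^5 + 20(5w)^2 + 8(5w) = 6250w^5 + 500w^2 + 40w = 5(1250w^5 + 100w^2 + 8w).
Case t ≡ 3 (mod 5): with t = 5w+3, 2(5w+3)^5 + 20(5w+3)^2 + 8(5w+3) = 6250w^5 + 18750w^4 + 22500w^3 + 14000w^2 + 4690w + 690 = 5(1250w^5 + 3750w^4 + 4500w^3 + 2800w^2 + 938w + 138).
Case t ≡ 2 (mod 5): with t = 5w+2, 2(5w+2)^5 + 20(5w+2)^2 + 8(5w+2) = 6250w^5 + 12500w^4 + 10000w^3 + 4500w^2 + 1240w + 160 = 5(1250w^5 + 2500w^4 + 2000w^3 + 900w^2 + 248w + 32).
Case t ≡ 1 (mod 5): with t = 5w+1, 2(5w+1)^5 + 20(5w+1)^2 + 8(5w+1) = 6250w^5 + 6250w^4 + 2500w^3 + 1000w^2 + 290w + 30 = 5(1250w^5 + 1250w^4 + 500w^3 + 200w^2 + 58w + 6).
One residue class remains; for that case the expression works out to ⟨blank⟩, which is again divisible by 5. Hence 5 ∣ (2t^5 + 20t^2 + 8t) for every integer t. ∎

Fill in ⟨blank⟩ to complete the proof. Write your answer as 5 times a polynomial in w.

5(1250w^5 + 5000w^4 + 8000w^3 + 6500w^2 + 2728w + 480)

The residues treated are {0, 3, 2, 1}, so the missing case is t ≡ 4 (mod 5); write t = 5w+4.
Then 2(5w+4)^5 + 20(5w+4)^2 + 8(5w+4) = 6250w^5 + 25000w^4 + 40000w^3 + 32500w^2 + 13640w + 2400 = 5(1250w^5 + 5000w^4 + 8000w^3 + 6500w^2 + 2728w + 480).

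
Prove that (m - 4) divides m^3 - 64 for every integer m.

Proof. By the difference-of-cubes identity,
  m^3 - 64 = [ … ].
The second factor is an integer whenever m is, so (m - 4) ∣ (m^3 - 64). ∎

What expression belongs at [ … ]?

(m - 4)(m^2 + 4m + 16)

Polynomial division of m^3 - 64 by m - 4 leaves remainder 0 and quotient m^2 + 4m + 16.
Hence m^3 - 64 = (m - 4)(m^2 + 4m + 16).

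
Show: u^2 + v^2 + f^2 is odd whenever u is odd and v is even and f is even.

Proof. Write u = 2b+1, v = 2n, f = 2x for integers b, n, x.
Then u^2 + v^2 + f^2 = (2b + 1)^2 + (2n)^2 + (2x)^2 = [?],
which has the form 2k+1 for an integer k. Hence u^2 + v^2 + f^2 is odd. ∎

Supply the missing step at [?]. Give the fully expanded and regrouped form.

2(2b^2 + 2b + 2n^2 + 2x^2) + 1

(2b + 1)^2 + (2n)^2 + (2x)^2 = 4b^2 + 4b + 4n^2 + 4x^2 + 1
= 2(2b^2 + 2b + 2n^2 + 2x^2) + 1.
Since 2b^2 + 2b + 2n^2 + 2x^2 is an integer, the sum of squares is of the form 2k+1 for an integer k.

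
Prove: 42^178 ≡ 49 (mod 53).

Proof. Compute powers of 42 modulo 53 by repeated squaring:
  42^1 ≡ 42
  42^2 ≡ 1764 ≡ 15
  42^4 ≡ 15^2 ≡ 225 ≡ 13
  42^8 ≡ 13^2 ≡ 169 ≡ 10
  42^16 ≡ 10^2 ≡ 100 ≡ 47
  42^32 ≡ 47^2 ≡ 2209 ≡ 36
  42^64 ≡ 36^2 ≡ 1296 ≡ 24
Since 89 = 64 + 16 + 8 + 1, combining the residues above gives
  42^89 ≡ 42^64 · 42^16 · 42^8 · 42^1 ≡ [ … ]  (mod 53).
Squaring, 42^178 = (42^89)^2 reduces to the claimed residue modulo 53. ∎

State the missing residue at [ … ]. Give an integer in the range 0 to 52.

42^64 · 42^16 · 42^8 · 42^1 ≡ 24 · 47 · 10 · 42 = 473760.
473760 mod 53 = 46, so 42^89 ≡ 46 (mod 53).

46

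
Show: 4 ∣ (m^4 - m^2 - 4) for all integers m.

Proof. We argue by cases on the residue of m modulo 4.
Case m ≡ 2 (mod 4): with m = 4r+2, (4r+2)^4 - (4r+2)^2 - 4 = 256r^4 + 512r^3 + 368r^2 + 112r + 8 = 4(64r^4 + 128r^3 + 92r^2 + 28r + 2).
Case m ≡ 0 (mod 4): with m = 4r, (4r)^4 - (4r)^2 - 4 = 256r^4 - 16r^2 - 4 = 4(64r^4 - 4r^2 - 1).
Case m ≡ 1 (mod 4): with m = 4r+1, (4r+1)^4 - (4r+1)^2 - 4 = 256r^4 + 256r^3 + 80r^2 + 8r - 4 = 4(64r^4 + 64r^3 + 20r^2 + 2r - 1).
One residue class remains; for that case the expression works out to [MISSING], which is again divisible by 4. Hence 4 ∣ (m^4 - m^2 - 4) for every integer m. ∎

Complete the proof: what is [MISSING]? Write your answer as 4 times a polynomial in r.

The residues treated are {2, 0, 1}, so the missing case is m ≡ 3 (mod 4); write m = 4r+3.
Then (4r+3)^4 - (4r+3)^2 - 4 = 256r^4 + 768r^3 + 848r^2 + 408r + 68 = 4(64r^4 + 192r^3 + 212r^2 + 102r + 17).

4(64r^4 + 192r^3 + 212r^2 + 102r + 17)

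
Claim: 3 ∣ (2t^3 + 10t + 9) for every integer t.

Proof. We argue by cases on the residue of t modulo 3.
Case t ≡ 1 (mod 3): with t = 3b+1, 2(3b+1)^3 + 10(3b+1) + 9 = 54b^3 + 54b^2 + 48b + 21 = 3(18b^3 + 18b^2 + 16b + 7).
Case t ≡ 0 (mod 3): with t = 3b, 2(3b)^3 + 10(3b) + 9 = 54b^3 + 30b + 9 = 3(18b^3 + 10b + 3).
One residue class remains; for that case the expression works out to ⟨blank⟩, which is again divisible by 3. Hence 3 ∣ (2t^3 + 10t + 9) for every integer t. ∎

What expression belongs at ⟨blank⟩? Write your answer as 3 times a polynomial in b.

3(18b^3 + 36b^2 + 34b + 15)

The residues treated are {1, 0}, so the missing case is t ≡ 2 (mod 3); write t = 3b+2.
Then 2(3b+2)^3 + 10(3b+2) + 9 = 54b^3 + 108b^2 + 102b + 45 = 3(18b^3 + 36b^2 + 34b + 15).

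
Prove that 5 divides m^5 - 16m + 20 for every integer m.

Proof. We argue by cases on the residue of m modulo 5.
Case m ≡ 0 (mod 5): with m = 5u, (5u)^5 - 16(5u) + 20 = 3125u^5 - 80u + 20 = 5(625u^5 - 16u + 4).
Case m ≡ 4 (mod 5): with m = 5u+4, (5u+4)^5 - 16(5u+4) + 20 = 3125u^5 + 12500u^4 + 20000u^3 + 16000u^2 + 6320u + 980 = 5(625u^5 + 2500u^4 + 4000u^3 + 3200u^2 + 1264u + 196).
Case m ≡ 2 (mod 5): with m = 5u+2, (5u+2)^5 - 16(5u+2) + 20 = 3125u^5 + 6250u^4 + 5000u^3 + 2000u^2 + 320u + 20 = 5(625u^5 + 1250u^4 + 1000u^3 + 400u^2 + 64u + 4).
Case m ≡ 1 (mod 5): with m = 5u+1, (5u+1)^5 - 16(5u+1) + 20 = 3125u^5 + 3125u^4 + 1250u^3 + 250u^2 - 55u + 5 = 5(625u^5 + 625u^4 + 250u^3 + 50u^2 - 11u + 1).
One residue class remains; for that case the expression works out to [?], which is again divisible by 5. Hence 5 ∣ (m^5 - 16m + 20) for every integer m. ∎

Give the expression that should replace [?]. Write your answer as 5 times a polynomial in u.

The residues treated are {0, 4, 2, 1}, so the missing case is m ≡ 3 (mod 5); write m = 5u+3.
Then (5u+3)^5 - 16(5u+3) + 20 = 3125u^5 + 9375u^4 + 11250u^3 + 6750u^2 + 1945u + 215 = 5(625u^5 + 1875u^4 + 2250u^3 + 1350u^2 + 389u + 43).

5(625u^5 + 1875u^4 + 2250u^3 + 1350u^2 + 389u + 43)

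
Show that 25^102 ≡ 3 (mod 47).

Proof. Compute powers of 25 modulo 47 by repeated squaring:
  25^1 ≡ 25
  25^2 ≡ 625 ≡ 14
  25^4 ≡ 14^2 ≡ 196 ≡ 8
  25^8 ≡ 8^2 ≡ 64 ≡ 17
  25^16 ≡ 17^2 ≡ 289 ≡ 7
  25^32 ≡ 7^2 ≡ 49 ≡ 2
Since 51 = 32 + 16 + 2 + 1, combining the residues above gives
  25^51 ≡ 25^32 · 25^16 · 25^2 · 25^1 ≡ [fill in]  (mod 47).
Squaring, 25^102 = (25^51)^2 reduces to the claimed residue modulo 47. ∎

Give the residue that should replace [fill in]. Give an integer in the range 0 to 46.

25^32 · 25^16 · 25^2 · 25^1 ≡ 2 · 7 · 14 · 25 = 4900.
4900 mod 47 = 12, so 25^51 ≡ 12 (mod 47).

12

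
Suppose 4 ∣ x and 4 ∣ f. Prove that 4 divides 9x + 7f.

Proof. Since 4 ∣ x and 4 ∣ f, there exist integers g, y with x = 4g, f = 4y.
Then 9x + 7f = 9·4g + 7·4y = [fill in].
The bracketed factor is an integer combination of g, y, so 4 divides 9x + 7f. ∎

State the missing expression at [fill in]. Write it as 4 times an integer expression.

4(9g + 7y)

Pull the common 4 out of every term: 9·4g + 7·4y = 4(9g + 7y).
9g + 7y is an integer, which exhibits the divisibility.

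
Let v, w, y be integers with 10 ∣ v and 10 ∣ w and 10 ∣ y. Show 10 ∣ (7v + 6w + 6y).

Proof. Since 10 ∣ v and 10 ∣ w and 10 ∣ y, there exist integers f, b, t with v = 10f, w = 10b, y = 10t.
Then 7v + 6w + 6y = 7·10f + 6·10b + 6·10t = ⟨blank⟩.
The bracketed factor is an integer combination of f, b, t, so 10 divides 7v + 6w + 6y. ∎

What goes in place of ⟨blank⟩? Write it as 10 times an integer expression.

10(6b + 7f + 6t)

Pull the common 10 out of every term: 7·10f + 6·10b + 6·10t = 10(6b + 7f + 6t).
6b + 7f + 6t is an integer, which exhibits the divisibility.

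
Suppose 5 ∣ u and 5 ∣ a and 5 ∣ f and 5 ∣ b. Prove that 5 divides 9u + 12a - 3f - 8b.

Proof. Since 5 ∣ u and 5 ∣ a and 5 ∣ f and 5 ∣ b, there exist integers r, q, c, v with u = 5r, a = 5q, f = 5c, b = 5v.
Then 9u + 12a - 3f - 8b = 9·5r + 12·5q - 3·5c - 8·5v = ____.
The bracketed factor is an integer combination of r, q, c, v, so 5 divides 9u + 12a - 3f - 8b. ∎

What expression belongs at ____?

Pull the common 5 out of every term: 9·5r + 12·5q - 3·5c - 8·5v = 5(-3c + 12q + 9r - 8v).
-3c + 12q + 9r - 8v is an integer, which exhibits the divisibility.

5(-3c + 12q + 9r - 8v)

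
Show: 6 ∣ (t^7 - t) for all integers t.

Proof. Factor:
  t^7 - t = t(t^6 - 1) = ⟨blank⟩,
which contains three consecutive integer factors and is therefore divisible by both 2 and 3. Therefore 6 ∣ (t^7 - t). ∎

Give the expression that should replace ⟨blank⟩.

t^6 - 1 = (t^2 - 1)(t^4 + t^2 + 1), and t^2 - 1 = (t-1)(t+1).
So t(t^6 - 1) = (t - 1)t(t + 1)(t^4 + t^2 + 1).

(t - 1)t(t + 1)(t^4 + t^2 + 1)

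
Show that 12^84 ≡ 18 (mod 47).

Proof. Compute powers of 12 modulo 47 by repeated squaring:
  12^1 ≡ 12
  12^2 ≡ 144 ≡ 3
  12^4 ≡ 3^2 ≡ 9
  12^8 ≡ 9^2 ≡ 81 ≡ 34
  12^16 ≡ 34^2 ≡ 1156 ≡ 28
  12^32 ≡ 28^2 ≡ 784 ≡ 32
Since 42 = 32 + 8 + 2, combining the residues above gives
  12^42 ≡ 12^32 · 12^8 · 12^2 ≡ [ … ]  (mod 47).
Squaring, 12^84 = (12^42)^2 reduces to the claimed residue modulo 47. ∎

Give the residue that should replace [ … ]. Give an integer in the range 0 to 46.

12^32 · 12^8 · 12^2 ≡ 32 · 34 · 3 = 3264.
3264 mod 47 = 21, so 12^42 ≡ 21 (mod 47).

21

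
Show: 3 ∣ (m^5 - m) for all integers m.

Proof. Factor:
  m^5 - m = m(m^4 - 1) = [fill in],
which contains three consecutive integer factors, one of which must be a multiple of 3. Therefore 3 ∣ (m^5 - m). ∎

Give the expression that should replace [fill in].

(m - 1)m(m + 1)(m^2 + 1)

m^4 - 1 = (m^2 - 1)(m^2 + 1), and m^2 - 1 = (m-1)(m+1).
So m(m^4 - 1) = (m - 1)m(m + 1)(m^2 + 1).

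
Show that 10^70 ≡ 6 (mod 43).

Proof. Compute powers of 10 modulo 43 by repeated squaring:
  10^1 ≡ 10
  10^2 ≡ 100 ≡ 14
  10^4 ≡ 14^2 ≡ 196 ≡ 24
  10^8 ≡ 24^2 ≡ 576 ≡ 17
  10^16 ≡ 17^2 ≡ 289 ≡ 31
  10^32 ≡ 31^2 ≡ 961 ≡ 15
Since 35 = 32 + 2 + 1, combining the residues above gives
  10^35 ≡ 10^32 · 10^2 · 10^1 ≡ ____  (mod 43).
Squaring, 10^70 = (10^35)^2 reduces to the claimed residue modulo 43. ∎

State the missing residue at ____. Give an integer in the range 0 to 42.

Multiply the listed residues: 15 · 14 · 10 = 210 → 2100.
Reducing modulo 43: 2100 = 48·43 + 36, so 10^35 ≡ 36.

36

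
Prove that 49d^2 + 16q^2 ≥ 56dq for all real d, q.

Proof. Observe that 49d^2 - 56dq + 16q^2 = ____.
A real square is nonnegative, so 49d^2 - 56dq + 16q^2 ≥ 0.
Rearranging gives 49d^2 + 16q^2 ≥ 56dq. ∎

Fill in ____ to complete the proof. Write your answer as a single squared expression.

49d^2 - 56dq + 16q^2 is a perfect-square trinomial: the outer terms are (7d)^2 and (4q)^2, and the cross term is -2·7d·4q.
So 49d^2 - 56dq + 16q^2 = (7d - 4q)^2 ≥ 0.

(7d - 4q)^2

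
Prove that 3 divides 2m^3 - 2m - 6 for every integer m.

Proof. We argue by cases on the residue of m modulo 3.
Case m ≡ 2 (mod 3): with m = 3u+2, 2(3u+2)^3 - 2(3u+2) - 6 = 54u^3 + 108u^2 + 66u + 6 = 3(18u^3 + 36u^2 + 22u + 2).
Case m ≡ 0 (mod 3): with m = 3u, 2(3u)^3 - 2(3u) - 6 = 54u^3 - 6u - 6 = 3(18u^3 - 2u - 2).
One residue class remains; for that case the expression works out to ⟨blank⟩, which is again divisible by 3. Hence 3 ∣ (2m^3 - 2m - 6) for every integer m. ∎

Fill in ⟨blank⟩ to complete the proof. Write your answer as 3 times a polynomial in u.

3(18u^3 + 18u^2 + 4u - 2)

Only m ≡ 1 (mod 3) is unaccounted for. Put m = 3u+1:
2(3u+1)^3 - 2(3u+1) - 6 expands to 54u^3 + 54u^2 + 12u - 6,
and factoring out 3 leaves 3(18u^3 + 18u^2 + 4u - 2).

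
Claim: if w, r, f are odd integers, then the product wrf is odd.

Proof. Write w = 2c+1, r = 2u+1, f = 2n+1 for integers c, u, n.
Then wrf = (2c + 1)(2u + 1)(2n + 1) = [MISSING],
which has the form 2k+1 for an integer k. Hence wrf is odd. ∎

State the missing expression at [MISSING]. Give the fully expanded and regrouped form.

2(4cnu + 2cn + 2cu + c + 2nu + n + u) + 1

Expanding: (2c + 1)(2u + 1)(2n + 1) = 8cnu + 4cn + 4cu + 2c + 4nu + 2n + 2u + 1.
Every term except the constant is even, so this is 2(4cnu + 2cn + 2cu + c + 2nu + n + u) + 1,
and 4cnu + 2cn + 2cu + c + 2nu + n + u ∈ ℤ gives the required form.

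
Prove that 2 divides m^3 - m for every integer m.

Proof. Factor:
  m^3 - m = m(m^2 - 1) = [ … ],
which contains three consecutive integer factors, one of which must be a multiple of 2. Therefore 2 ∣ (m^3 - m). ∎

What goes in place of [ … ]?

(m - 1)m(m + 1)

m(m^2 - 1) = m(m - 1)(m + 1) = (m - 1)m(m + 1).
These three factors are consecutive integers, so their product is divisible by 2.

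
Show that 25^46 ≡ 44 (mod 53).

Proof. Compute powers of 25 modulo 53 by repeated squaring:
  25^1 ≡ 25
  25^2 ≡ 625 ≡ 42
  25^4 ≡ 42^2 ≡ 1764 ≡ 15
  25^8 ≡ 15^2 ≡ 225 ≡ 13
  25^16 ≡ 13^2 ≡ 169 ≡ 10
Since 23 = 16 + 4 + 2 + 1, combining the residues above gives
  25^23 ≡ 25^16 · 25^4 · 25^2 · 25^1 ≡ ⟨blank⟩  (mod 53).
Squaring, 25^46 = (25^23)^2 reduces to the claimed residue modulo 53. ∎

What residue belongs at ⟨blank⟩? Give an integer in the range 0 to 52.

Multiply the listed residues: 10 · 15 · 42 · 25 = 150 → 6300 → 157500.
Reducing modulo 53: 157500 = 2971·53 + 37, so 25^23 ≡ 37.

37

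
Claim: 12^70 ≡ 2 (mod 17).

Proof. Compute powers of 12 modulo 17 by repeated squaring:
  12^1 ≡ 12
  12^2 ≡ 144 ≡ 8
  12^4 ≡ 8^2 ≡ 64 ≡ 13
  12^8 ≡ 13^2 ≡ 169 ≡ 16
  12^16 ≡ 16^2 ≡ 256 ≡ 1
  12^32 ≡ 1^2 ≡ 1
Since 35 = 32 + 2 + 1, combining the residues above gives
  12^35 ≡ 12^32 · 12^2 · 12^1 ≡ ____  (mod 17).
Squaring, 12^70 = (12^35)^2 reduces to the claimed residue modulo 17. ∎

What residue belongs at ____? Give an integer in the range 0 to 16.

11

12^32 · 12^2 · 12^1 ≡ 1 · 8 · 12 = 96.
96 mod 17 = 11, so 12^35 ≡ 11 (mod 17).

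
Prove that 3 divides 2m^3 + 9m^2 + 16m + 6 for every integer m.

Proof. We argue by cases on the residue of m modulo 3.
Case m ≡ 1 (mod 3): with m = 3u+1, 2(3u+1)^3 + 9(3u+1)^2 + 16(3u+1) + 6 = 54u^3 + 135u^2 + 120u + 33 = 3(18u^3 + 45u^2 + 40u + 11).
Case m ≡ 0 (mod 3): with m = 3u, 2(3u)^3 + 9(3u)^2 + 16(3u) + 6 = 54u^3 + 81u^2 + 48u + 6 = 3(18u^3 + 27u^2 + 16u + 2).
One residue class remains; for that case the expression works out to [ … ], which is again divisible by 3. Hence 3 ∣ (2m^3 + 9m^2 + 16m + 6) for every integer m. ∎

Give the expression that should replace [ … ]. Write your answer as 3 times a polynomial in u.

Only m ≡ 2 (mod 3) is unaccounted for. Put m = 3u+2:
2(3u+2)^3 + 9(3u+2)^2 + 16(3u+2) + 6 expands to 54u^3 + 189u^2 + 228u + 90,
and factoring out 3 leaves 3(18u^3 + 63u^2 + 76u + 30).

3(18u^3 + 63u^2 + 76u + 30)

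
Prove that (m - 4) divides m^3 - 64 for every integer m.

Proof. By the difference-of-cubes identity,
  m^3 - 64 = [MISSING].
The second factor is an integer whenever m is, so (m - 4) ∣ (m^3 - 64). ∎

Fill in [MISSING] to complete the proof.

(m - 4)(m^2 + 4m + 16)

Polynomial division of m^3 - 64 by m - 4 leaves remainder 0 and quotient m^2 + 4m + 16.
Hence m^3 - 64 = (m - 4)(m^2 + 4m + 16).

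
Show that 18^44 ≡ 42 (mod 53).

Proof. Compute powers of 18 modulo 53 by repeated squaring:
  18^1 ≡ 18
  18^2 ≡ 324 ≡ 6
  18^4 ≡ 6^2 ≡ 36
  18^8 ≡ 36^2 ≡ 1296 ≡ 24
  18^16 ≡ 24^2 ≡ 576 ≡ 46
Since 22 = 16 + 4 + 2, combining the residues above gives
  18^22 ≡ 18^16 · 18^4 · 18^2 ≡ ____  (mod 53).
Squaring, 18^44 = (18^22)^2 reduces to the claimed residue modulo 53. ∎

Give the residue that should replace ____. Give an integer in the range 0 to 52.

25

Multiply the listed residues: 46 · 36 · 6 = 1656 → 9936.
Reducing modulo 53: 9936 = 187·53 + 25, so 18^22 ≡ 25.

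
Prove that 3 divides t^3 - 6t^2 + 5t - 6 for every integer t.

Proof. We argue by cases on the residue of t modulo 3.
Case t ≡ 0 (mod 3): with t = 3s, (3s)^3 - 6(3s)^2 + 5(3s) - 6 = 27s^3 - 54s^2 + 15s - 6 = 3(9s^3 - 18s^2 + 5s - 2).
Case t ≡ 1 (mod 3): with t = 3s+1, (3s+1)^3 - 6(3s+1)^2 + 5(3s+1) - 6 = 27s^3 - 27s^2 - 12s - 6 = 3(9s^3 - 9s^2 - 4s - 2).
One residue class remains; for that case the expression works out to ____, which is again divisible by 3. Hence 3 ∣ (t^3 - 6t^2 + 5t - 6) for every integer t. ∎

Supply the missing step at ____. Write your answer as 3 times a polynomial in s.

3(9s^3 - 7s - 4)

Only t ≡ 2 (mod 3) is unaccounted for. Put t = 3s+2:
(3s+2)^3 - 6(3s+2)^2 + 5(3s+2) - 6 expands to 27s^3 - 21s - 12,
and factoring out 3 leaves 3(9s^3 - 7s - 4).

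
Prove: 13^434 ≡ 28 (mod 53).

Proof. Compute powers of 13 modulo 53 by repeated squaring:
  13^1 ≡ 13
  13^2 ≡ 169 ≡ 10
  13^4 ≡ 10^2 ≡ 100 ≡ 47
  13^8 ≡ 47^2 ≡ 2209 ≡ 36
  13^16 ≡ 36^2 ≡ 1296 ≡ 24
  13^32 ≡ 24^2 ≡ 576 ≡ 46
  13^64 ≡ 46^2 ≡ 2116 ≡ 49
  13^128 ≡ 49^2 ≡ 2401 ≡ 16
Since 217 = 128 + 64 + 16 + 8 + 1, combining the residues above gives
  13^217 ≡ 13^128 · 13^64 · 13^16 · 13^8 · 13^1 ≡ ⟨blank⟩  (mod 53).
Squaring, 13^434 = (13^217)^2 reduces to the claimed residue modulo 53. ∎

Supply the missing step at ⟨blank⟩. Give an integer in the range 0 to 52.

44

Multiply the listed residues: 16 · 49 · 24 · 36 · 13 = 784 → 18816 → 677376 → 8805888.
Reducing modulo 53: 8805888 = 166148·53 + 44, so 13^217 ≡ 44.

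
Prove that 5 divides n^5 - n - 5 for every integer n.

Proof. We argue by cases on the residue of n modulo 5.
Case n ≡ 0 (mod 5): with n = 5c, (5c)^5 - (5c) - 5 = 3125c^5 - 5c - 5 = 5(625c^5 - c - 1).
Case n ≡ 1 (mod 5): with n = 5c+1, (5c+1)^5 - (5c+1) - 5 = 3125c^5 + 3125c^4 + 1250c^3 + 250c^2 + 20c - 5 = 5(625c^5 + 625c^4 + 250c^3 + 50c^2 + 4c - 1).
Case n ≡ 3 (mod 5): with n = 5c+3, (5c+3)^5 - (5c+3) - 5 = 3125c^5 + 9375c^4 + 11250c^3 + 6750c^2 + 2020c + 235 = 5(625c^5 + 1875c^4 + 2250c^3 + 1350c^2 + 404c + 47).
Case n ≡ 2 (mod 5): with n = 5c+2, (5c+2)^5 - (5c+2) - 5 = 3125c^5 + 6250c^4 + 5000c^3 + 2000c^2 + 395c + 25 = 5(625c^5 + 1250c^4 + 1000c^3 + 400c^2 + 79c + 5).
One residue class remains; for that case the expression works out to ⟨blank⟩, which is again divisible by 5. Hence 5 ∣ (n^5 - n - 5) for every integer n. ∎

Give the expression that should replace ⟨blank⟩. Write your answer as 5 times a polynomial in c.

5(625c^5 + 2500c^4 + 4000c^3 + 3200c^2 + 1279c + 203)

Only n ≡ 4 (mod 5) is unaccounted for. Put n = 5c+4:
(5c+4)^5 - (5c+4) - 5 expands to 3125c^5 + 12500c^4 + 20000c^3 + 16000c^2 + 6395c + 1015,
and factoring out 5 leaves 5(625c^5 + 2500c^4 + 4000c^3 + 3200c^2 + 1279c + 203).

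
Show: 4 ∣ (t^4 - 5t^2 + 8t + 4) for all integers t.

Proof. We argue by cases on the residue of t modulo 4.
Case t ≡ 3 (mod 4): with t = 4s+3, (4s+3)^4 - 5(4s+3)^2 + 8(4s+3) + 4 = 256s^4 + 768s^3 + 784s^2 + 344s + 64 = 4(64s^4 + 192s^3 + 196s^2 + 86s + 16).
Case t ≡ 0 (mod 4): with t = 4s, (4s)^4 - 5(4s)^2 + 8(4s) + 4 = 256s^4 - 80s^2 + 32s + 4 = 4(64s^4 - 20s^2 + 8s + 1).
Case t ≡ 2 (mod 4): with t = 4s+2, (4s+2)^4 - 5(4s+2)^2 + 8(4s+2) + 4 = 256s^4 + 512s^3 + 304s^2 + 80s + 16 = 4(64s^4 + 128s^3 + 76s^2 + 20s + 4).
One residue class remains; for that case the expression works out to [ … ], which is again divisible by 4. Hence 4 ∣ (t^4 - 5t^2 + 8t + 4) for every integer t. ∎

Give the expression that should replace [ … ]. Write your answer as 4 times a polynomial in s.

4(64s^4 + 64s^3 + 4s^2 + 2s + 2)

Only t ≡ 1 (mod 4) is unaccounted for. Put t = 4s+1:
(4s+1)^4 - 5(4s+1)^2 + 8(4s+1) + 4 expands to 256s^4 + 256s^3 + 16s^2 + 8s + 8,
and factoring out 4 leaves 4(64s^4 + 64s^3 + 4s^2 + 2s + 2).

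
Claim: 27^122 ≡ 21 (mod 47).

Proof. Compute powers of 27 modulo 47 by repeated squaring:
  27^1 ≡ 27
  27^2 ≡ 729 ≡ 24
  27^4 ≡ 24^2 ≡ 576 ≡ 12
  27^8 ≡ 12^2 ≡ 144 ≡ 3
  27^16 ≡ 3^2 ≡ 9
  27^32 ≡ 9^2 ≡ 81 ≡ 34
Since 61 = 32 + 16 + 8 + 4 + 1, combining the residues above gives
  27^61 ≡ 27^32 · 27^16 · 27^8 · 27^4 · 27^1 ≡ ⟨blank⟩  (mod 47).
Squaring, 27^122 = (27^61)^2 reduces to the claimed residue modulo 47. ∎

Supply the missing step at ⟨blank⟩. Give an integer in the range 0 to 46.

16

27^32 · 27^16 · 27^8 · 27^4 · 27^1 ≡ 34 · 9 · 3 · 12 · 27 = 297432.
297432 mod 47 = 16, so 27^61 ≡ 16 (mod 47).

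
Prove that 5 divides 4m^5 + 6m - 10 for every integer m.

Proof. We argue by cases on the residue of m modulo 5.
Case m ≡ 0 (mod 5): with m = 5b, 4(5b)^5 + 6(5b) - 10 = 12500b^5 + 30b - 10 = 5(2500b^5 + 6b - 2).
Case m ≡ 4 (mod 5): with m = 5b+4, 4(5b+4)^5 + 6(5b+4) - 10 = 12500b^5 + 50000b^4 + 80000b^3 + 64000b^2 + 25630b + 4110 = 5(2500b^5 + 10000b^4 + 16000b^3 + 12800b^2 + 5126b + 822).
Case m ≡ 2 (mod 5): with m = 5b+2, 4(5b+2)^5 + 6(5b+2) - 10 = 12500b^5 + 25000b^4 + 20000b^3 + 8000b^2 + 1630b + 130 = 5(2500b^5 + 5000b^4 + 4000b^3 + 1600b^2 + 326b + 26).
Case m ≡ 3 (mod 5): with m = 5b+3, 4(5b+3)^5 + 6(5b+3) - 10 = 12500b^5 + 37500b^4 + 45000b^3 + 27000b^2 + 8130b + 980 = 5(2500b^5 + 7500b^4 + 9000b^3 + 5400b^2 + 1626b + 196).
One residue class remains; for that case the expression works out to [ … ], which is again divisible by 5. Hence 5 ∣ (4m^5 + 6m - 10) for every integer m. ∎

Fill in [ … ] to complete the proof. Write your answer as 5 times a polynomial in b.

The residues treated are {0, 4, 2, 3}, so the missing case is m ≡ 1 (mod 5); write m = 5b+1.
Then 4(5b+1)^5 + 6(5b+1) - 10 = 12500b^5 + 12500b^4 + 5000b^3 + 1000b^2 + 130b = 5(2500b^5 + 2500b^4 + 1000b^3 + 200b^2 + 26b).

5(2500b^5 + 2500b^4 + 1000b^3 + 200b^2 + 26b)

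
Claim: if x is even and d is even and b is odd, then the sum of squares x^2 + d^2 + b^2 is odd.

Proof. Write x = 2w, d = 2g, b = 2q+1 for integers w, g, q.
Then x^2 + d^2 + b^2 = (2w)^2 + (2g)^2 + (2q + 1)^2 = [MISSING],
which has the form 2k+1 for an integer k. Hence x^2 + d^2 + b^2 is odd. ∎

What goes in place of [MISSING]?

2(2g^2 + 2q^2 + 2q + 2w^2) + 1

Expanding: (2w)^2 + (2g)^2 + (2q + 1)^2 = 4g^2 + 4q^2 + 4q + 4w^2 + 1.
Every term except the constant is even, so this is 2(2g^2 + 2q^2 + 2q + 2w^2) + 1,
and 2g^2 + 2q^2 + 2q + 2w^2 ∈ ℤ gives the required form.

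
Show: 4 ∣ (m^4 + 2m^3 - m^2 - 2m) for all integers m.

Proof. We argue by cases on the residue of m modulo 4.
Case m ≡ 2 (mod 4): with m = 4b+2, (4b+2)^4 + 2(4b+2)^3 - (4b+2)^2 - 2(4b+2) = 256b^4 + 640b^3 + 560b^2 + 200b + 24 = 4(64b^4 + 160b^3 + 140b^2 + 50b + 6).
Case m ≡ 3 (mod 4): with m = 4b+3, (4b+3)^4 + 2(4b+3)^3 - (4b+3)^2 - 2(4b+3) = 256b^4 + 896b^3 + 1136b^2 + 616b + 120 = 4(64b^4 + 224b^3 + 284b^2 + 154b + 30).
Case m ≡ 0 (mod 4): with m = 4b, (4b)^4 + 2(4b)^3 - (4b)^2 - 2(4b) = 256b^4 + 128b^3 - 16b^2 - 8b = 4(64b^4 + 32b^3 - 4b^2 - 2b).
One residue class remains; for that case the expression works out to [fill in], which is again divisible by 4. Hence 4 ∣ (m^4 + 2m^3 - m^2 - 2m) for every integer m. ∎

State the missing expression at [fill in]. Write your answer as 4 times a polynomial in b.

4(64b^4 + 96b^3 + 44b^2 + 6b)

The residues treated are {2, 3, 0}, so the missing case is m ≡ 1 (mod 4); write m = 4b+1.
Then (4b+1)^4 + 2(4b+1)^3 - (4b+1)^2 - 2(4b+1) = 256b^4 + 384b^3 + 176b^2 + 24b = 4(64b^4 + 96b^3 + 44b^2 + 6b).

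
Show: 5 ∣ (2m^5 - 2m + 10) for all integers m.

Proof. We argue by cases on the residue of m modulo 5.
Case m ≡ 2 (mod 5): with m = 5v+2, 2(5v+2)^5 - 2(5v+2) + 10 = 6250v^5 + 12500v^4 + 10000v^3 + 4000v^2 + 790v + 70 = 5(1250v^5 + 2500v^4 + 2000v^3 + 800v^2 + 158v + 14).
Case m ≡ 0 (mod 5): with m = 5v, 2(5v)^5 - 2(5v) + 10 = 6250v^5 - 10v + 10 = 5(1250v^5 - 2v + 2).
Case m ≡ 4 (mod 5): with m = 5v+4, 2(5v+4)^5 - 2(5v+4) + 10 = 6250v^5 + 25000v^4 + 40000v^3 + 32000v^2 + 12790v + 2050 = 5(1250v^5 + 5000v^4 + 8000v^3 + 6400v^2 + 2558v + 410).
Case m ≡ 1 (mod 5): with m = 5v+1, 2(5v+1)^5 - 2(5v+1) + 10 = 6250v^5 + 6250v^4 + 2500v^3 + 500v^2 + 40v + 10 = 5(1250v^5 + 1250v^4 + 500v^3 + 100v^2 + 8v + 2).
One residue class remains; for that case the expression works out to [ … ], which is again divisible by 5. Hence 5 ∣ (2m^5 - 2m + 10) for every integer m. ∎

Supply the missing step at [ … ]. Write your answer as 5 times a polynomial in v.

5(1250v^5 + 3750v^4 + 4500v^3 + 2700v^2 + 808v + 98)

The residues treated are {2, 0, 4, 1}, so the missing case is m ≡ 3 (mod 5); write m = 5v+3.
Then 2(5v+3)^5 - 2(5v+3) + 10 = 6250v^5 + 18750v^4 + 22500v^3 + 13500v^2 + 4040v + 490 = 5(1250v^5 + 3750v^4 + 4500v^3 + 2700v^2 + 808v + 98).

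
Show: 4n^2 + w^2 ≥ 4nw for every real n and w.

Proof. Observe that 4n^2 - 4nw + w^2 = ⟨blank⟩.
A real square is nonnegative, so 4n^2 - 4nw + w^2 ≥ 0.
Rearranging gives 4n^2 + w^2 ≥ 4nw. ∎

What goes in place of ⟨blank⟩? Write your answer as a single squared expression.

The leading and trailing coefficients are 2^2 and 1^2, and 4 = 2·2·1, so the trinomial is (2n - w)^2.
Hence 4n^2 - 4nw + w^2 ≥ 0.

(2n - w)^2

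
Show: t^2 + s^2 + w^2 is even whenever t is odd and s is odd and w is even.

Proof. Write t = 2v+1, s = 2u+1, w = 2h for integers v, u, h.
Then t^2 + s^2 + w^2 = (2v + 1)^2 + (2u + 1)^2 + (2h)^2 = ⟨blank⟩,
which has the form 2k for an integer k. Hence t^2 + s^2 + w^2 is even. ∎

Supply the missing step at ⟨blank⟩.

2(2h^2 + 2u^2 + 2u + 2v^2 + 2v + 1)

Expanding: (2v + 1)^2 + (2u + 1)^2 + (2h)^2 = 4h^2 + 4u^2 + 4u + 4v^2 + 4v + 2.
Every term is even; pulling out the factor of 2 gives 2(2h^2 + 2u^2 + 2u + 2v^2 + 2v + 1).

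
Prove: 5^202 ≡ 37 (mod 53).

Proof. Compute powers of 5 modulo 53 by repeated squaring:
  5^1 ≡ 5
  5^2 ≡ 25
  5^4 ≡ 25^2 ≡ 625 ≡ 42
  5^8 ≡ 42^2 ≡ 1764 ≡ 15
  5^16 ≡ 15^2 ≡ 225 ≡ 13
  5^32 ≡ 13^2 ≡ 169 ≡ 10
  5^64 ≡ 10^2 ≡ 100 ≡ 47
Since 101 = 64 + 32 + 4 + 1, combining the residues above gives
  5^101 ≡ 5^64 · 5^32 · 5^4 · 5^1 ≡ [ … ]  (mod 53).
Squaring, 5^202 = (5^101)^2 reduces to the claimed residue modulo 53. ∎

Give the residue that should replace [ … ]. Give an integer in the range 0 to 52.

5^64 · 5^32 · 5^4 · 5^1 ≡ 47 · 10 · 42 · 5 = 98700.
98700 mod 53 = 14, so 5^101 ≡ 14 (mod 53).

14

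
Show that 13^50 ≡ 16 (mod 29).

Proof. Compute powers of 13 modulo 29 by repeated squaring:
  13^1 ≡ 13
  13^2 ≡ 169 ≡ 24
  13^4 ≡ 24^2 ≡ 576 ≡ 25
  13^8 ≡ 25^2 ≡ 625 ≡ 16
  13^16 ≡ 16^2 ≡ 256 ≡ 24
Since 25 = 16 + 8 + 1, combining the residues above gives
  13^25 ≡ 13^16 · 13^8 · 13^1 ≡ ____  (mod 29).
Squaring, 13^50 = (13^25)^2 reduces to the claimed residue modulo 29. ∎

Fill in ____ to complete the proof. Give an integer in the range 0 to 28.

13^16 · 13^8 · 13^1 ≡ 24 · 16 · 13 = 4992.
4992 mod 29 = 4, so 13^25 ≡ 4 (mod 29).

4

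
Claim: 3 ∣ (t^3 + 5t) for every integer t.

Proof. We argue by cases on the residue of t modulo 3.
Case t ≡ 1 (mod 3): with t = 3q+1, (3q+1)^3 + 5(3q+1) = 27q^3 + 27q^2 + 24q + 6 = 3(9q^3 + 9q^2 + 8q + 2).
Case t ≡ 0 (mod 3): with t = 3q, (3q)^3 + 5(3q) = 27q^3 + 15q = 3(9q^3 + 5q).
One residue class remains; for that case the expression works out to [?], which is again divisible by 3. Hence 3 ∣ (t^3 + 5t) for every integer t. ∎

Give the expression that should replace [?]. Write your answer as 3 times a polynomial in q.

Only t ≡ 2 (mod 3) is unaccounted for. Put t = 3q+2:
(3q+2)^3 + 5(3q+2) expands to 27q^3 + 54q^2 + 51q + 18,
and factoring out 3 leaves 3(9q^3 + 18q^2 + 17q + 6).

3(9q^3 + 18q^2 + 17q + 6)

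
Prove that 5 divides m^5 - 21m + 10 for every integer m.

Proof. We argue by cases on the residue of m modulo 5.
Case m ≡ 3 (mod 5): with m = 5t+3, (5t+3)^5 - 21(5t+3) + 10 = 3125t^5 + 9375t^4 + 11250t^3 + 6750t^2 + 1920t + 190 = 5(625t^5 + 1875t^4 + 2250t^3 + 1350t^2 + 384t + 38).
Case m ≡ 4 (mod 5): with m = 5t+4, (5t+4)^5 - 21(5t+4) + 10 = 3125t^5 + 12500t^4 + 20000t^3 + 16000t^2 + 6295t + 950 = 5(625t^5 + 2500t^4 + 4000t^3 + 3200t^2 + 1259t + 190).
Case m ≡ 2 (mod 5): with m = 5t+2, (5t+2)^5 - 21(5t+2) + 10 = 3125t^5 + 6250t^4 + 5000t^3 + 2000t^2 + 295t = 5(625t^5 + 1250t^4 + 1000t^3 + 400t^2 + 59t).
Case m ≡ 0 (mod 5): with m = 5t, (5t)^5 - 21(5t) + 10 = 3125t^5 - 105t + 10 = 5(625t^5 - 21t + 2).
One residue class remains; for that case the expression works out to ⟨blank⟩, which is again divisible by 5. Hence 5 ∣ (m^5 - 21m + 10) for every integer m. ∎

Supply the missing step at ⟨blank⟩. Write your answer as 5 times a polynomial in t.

5(625t^5 + 625t^4 + 250t^3 + 50t^2 - 16t - 2)

Only m ≡ 1 (mod 5) is unaccounted for. Put m = 5t+1:
(5t+1)^5 - 21(5t+1) + 10 expands to 3125t^5 + 3125t^4 + 1250t^3 + 250t^2 - 80t - 10,
and factoring out 5 leaves 5(625t^5 + 625t^4 + 250t^3 + 50t^2 - 16t - 2).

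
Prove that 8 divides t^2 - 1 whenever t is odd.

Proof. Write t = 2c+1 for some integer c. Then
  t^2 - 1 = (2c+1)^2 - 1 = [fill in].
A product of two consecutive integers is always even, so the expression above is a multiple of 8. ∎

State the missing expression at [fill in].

4c(c + 1)

(2c+1)^2 - 1 = 4c^2 + 4c + 1 - 1 = 4c^2 + 4c = 4c(c+1).
Since c and c+1 are consecutive, c(c+1) is even, and 4·(even) is a multiple of 8.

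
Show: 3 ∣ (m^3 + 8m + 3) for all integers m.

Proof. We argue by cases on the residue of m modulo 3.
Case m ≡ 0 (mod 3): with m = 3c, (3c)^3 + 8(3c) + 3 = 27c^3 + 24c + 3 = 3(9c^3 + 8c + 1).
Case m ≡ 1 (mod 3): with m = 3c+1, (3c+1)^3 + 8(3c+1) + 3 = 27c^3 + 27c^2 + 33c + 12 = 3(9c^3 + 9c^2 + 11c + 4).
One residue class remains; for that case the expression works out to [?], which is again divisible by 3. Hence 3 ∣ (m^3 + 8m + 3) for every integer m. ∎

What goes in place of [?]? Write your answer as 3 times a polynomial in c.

Only m ≡ 2 (mod 3) is unaccounted for. Put m = 3c+2:
(3c+2)^3 + 8(3c+2) + 3 expands to 27c^3 + 54c^2 + 60c + 27,
and factoring out 3 leaves 3(9c^3 + 18c^2 + 20c + 9).

3(9c^3 + 18c^2 + 20c + 9)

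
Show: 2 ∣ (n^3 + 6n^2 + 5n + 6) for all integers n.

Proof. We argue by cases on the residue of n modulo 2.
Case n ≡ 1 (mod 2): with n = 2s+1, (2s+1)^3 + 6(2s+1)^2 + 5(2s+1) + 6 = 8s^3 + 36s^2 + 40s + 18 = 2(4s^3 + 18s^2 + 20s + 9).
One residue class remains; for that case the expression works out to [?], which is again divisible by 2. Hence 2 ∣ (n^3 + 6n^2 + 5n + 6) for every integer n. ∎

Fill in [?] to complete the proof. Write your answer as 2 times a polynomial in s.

2(4s^3 + 12s^2 + 5s + 3)

The residues treated are {1}, so the missing case is n ≡ 0 (mod 2); write n = 2s.
Then (2s)^3 + 6(2s)^2 + 5(2s) + 6 = 8s^3 + 24s^2 + 10s + 6 = 2(4s^3 + 12s^2 + 5s + 3).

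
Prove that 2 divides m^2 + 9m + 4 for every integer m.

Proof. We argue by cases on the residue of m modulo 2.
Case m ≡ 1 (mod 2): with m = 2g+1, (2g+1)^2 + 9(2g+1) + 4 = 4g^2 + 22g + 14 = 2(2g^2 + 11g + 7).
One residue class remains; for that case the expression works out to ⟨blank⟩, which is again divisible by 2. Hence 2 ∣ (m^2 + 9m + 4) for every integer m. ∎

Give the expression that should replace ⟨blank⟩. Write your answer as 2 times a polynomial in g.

The residues treated are {1}, so the missing case is m ≡ 0 (mod 2); write m = 2g.
Then (2g)^2 + 9(2g) + 4 = 4g^2 + 18g + 4 = 2(2g^2 + 9g + 2).

2(2g^2 + 9g + 2)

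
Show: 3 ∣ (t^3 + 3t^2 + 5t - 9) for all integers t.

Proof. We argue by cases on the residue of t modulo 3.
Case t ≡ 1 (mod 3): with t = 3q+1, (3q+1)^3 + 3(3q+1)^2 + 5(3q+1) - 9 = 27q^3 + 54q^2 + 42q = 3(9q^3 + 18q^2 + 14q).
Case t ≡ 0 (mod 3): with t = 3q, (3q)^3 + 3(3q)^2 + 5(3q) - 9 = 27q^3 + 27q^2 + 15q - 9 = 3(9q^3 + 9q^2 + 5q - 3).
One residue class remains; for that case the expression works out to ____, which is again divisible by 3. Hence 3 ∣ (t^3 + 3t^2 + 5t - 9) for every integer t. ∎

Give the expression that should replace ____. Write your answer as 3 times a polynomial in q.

3(9q^3 + 27q^2 + 29q + 7)

The residues treated are {1, 0}, so the missing case is t ≡ 2 (mod 3); write t = 3q+2.
Then (3q+2)^3 + 3(3q+2)^2 + 5(3q+2) - 9 = 27q^3 + 81q^2 + 87q + 21 = 3(9q^3 + 27q^2 + 29q + 7).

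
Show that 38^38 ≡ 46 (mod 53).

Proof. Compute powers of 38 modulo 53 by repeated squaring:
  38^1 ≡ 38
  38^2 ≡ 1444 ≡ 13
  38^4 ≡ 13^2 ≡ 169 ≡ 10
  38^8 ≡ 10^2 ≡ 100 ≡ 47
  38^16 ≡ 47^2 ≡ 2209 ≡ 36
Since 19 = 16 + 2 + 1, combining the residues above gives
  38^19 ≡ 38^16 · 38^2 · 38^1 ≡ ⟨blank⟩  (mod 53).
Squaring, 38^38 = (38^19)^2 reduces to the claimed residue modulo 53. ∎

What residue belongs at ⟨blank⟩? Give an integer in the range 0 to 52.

29

38^16 · 38^2 · 38^1 ≡ 36 · 13 · 38 = 17784.
17784 mod 53 = 29, so 38^19 ≡ 29 (mod 53).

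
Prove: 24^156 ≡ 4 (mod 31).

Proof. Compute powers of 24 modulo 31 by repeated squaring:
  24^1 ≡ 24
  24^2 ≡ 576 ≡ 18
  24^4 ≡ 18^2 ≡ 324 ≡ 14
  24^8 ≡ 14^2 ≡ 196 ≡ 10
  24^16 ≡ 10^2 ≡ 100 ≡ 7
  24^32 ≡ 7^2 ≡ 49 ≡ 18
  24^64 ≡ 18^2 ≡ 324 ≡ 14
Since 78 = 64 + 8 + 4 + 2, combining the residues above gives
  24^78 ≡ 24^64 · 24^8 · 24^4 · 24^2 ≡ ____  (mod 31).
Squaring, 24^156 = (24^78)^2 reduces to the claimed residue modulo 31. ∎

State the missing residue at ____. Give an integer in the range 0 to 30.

2

24^64 · 24^8 · 24^4 · 24^2 ≡ 14 · 10 · 14 · 18 = 35280.
35280 mod 31 = 2, so 24^78 ≡ 2 (mod 31).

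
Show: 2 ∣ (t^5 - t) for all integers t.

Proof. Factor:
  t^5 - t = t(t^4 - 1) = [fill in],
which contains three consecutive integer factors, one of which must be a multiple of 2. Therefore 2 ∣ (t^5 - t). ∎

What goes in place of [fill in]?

t^4 - 1 = (t^2 - 1)(t^2 + 1), and t^2 - 1 = (t-1)(t+1).
So t(t^4 - 1) = (t - 1)t(t + 1)(t^2 + 1).

(t - 1)t(t + 1)(t^2 + 1)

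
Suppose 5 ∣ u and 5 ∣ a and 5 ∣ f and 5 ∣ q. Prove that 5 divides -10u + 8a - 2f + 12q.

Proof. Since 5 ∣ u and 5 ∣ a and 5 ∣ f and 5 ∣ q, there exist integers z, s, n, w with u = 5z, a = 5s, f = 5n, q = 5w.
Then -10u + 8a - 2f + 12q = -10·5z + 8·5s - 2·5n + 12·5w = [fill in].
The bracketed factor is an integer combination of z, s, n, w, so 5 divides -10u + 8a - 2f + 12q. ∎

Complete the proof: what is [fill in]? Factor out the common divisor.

Each term has a factor of 5: -10·5z + 8·5s - 2·5n + 12·5w = 5·(-2n + 8s + 12w - 10z).
Since -2n + 8s + 12w - 10z is an integer, 5 ∣ (-10u + 8a - 2f + 12q).

5(-2n + 8s + 12w - 10z)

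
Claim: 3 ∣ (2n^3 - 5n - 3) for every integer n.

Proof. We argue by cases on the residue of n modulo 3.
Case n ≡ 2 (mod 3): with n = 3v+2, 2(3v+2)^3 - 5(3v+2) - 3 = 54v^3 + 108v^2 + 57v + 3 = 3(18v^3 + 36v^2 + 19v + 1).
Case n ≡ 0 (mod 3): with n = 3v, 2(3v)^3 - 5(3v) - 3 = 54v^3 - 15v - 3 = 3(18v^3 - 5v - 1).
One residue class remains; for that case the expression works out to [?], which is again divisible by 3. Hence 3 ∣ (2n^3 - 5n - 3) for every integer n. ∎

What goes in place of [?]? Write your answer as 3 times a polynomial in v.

The residues treated are {2, 0}, so the missing case is n ≡ 1 (mod 3); write n = 3v+1.
Then 2(3v+1)^3 - 5(3v+1) - 3 = 54v^3 + 54v^2 + 3v - 6 = 3(18v^3 + 18v^2 + v - 2).

3(18v^3 + 18v^2 + v - 2)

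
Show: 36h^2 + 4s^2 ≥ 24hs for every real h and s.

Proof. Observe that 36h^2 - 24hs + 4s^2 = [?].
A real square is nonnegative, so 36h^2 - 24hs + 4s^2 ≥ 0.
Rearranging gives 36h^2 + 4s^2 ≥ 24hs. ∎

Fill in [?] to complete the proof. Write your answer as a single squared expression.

36h^2 - 24hs + 4s^2 is a perfect-square trinomial: the outer terms are (6h)^2 and (2s)^2, and the cross term is -2·6h·2s.
So 36h^2 - 24hs + 4s^2 = (6h - 2s)^2 ≥ 0.

(6h - 2s)^2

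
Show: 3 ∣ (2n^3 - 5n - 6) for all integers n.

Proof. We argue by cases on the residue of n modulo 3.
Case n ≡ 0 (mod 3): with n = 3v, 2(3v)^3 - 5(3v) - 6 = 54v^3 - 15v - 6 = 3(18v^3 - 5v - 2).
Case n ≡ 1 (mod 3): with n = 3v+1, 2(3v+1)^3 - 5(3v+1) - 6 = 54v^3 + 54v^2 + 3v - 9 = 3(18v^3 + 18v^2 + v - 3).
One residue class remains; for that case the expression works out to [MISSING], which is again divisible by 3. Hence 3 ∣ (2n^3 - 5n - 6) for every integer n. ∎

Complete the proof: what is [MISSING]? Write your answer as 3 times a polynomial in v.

The residues treated are {0, 1}, so the missing case is n ≡ 2 (mod 3); write n = 3v+2.
Then 2(3v+2)^3 - 5(3v+2) - 6 = 54v^3 + 108v^2 + 57v = 3(18v^3 + 36v^2 + 19v).

3(18v^3 + 36v^2 + 19v)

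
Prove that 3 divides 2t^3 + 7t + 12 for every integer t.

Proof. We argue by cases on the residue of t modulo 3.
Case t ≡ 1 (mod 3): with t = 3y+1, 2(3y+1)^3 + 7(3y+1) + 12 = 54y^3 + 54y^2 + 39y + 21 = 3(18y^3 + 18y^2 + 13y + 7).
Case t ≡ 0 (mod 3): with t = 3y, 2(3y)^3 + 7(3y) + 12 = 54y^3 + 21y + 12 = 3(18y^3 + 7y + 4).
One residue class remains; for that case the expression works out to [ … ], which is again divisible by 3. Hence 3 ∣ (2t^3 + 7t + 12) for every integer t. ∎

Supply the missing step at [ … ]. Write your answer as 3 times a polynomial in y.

3(18y^3 + 36y^2 + 31y + 14)

Only t ≡ 2 (mod 3) is unaccounted for. Put t = 3y+2:
2(3y+2)^3 + 7(3y+2) + 12 expands to 54y^3 + 108y^2 + 93y + 42,
and factoring out 3 leaves 3(18y^3 + 36y^2 + 31y + 14).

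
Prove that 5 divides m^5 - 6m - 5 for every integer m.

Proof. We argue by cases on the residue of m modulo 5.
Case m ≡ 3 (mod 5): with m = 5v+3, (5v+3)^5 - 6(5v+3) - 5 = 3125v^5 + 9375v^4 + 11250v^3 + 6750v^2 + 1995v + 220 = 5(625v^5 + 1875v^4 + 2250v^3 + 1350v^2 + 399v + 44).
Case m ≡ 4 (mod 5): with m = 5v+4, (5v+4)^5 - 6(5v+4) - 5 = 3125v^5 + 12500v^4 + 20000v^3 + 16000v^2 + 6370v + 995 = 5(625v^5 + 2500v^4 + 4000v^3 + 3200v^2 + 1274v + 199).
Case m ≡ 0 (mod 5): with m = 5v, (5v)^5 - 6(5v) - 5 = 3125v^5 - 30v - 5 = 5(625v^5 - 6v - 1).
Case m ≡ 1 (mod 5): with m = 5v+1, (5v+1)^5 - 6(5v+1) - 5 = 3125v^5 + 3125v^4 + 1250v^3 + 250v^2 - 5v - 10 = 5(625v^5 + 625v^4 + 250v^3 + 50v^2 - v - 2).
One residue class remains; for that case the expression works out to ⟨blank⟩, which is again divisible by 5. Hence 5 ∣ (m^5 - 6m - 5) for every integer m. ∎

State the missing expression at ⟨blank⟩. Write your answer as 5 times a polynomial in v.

Only m ≡ 2 (mod 5) is unaccounted for. Put m = 5v+2:
(5v+2)^5 - 6(5v+2) - 5 expands to 3125v^5 + 6250v^4 + 5000v^3 + 2000v^2 + 370v + 15,
and factoring out 5 leaves 5(625v^5 + 1250v^4 + 1000v^3 + 400v^2 + 74v + 3).

5(625v^5 + 1250v^4 + 1000v^3 + 400v^2 + 74v + 3)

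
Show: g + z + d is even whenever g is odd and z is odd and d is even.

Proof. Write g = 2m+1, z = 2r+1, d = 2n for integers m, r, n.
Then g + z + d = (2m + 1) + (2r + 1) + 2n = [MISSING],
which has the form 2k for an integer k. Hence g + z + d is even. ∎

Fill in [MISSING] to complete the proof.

2(m + n + r + 1)

(2m + 1) + (2r + 1) + 2n = 2m + 2n + 2r + 2
= 2(m + n + r + 1).
Since m + n + r + 1 is an integer, the sum is of the form 2k for an integer k.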